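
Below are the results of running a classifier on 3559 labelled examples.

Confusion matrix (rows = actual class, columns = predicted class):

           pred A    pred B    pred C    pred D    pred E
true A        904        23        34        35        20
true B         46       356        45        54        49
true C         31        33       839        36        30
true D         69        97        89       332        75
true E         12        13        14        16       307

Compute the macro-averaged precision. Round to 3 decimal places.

Per-class precision (TP/(TP+FP)):
  A: TP=904, FP=46+31+69+12=158 → 904/1062 = 0.8512
  B: TP=356, FP=23+33+97+13=166 → 356/522 = 0.6820
  C: TP=839, FP=34+45+89+14=182 → 839/1021 = 0.8217
  D: TP=332, FP=35+54+36+16=141 → 332/473 = 0.7019
  E: TP=307, FP=20+49+30+75=174 → 307/481 = 0.6383
Macro-precision = mean = (0.8512 + 0.6820 + 0.8217 + 0.7019 + 0.6383) / 5 = 0.739

0.739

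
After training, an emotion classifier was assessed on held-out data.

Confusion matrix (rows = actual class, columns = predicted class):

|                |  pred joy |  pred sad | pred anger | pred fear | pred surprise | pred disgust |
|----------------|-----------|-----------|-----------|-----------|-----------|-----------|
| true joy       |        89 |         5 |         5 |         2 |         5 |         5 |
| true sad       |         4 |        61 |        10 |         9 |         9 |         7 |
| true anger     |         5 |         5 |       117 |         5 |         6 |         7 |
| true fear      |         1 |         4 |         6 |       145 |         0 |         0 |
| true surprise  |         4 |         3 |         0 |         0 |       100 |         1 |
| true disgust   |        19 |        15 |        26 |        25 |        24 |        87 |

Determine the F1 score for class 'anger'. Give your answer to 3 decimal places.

Take TP from the diagonal, FP from the rest of the 'anger' prediction marginal, FN from the rest of the 'anger' actual marginal.
F1 score = 2·TP/(2·TP+FP+FN).
anger: TP=117, FP=5+10+6+0+26=47, FN=5+5+5+6+7=28 → 234/309 = 0.7573

0.757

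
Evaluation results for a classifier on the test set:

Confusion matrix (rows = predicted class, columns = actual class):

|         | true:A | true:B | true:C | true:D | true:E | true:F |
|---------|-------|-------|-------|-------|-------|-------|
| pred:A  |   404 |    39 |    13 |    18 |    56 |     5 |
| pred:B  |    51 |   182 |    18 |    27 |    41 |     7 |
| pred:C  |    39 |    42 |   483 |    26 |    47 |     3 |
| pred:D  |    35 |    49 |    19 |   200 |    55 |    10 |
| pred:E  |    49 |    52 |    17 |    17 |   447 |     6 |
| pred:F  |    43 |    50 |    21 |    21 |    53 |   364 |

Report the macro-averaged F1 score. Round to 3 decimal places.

Per-class F1 score (2·TP/(2·TP+FP+FN)):
  A: TP=404, FP=39+13+18+56+5=131, FN=51+39+35+49+43=217 → 808/1156 = 0.6990
  B: TP=182, FP=51+18+27+41+7=144, FN=39+42+49+52+50=232 → 364/740 = 0.4919
  C: TP=483, FP=39+42+26+47+3=157, FN=13+18+19+17+21=88 → 966/1211 = 0.7977
  D: TP=200, FP=35+49+19+55+10=168, FN=18+27+26+17+21=109 → 400/677 = 0.5908
  E: TP=447, FP=49+52+17+17+6=141, FN=56+41+47+55+53=252 → 894/1287 = 0.6946
  F: TP=364, FP=43+50+21+21+53=188, FN=5+7+3+10+6=31 → 728/947 = 0.7687
Macro-F1 score = mean = (0.6990 + 0.4919 + 0.7977 + 0.5908 + 0.6946 + 0.7687) / 6 = 0.674

0.674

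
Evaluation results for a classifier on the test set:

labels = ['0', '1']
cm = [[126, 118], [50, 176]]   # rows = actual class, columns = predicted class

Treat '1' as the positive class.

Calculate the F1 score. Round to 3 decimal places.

Precision = TP/(TP+FP) = 176/294 = 0.5986
Recall = TP/(TP+FN) = 176/226 = 0.7788
F1 = 2·TP/(2·TP+FP+FN) = 352/520 = 0.677

0.677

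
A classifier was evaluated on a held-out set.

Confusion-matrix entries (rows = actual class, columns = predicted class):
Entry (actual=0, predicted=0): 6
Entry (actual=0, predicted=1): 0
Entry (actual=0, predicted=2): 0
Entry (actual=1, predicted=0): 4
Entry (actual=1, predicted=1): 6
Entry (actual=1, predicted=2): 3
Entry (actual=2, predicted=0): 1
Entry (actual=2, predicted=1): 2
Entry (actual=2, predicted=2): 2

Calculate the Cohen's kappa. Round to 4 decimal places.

0.3701

Observed agreement pₒ = trace/N = 14/24 = 0.58333
Expected agreement pₑ = Σ (rowᵢ·colᵢ)/N² = (6·11 + 13·8 + 5·5)/24² = 0.33854
κ = (pₒ − pₑ)/(1 − pₑ) = (0.58333 − 0.33854)/(1 − 0.33854) = 0.3701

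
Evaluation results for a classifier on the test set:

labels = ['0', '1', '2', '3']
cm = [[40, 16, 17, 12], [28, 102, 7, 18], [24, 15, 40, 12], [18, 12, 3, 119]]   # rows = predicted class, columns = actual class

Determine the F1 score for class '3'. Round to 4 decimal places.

0.7604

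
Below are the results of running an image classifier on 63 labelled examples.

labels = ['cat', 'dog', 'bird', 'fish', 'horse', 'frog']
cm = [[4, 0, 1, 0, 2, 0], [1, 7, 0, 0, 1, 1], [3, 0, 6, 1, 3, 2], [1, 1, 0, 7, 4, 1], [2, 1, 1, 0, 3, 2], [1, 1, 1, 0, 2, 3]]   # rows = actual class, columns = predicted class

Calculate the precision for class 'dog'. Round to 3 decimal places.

Take TP from the diagonal, FP from the rest of the 'dog' prediction marginal, FN from the rest of the 'dog' actual marginal.
precision = TP/(TP+FP).
dog: TP=7, FP=0+0+1+1+1=3 → 7/10 = 0.7000

0.700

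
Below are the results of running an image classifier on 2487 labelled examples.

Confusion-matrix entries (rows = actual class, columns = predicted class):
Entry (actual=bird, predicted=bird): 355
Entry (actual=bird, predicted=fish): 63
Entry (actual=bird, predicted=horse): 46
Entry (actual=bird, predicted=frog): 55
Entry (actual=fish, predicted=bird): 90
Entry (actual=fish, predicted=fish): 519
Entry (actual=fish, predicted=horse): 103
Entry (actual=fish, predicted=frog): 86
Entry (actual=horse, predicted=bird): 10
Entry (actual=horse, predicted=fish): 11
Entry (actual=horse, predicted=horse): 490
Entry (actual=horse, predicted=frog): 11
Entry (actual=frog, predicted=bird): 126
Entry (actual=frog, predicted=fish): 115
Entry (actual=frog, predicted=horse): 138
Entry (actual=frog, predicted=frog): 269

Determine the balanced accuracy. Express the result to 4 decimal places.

0.6721

Balanced accuracy = mean of per-class recall.
  bird: recall = 355/519 = 0.68401
  fish: recall = 519/798 = 0.65038
  horse: recall = 490/522 = 0.93870
  frog: recall = 269/648 = 0.41512
Mean = (0.68401 + 0.65038 + 0.93870 + 0.41512) / 4 = 0.6721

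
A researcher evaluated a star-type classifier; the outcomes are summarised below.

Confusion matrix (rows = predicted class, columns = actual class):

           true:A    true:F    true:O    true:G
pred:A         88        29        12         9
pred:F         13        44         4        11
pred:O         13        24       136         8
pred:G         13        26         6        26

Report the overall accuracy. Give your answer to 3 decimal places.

Accuracy = trace / total = (88+44+136+26=294) / 462 = 294/462 = 0.636

0.636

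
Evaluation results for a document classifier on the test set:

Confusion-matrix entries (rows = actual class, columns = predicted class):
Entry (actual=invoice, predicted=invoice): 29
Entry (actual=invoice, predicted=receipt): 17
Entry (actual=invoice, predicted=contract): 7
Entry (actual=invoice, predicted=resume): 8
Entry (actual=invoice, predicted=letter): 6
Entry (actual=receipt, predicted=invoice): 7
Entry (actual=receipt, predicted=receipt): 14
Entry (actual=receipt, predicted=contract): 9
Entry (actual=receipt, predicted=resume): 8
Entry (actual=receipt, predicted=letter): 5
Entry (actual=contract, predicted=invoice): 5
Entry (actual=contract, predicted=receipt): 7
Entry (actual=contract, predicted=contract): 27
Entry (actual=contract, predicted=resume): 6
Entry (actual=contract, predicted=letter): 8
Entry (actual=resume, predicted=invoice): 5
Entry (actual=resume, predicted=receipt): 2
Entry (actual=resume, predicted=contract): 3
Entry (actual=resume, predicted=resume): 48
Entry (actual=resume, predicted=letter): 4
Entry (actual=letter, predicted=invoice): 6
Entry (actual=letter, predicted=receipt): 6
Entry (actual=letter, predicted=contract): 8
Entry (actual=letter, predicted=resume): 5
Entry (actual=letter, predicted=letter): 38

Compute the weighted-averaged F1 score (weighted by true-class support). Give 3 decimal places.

0.538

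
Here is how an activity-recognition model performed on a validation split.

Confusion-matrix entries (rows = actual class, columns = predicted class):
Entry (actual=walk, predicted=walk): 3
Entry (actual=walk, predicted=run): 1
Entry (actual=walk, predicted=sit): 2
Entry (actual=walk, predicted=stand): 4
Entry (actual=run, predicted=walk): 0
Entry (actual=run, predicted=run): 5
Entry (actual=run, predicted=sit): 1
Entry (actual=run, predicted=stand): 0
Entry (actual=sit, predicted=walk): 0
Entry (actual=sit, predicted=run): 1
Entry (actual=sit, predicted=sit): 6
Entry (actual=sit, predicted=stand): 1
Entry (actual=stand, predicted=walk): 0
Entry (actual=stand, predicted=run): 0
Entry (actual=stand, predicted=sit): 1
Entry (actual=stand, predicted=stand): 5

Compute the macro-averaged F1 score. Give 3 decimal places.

Per-class F1 score (2·TP/(2·TP+FP+FN)):
  walk: TP=3, FP=0+0+0=0, FN=1+2+4=7 → 6/13 = 0.4615
  run: TP=5, FP=1+1+0=2, FN=0+1+0=1 → 10/13 = 0.7692
  sit: TP=6, FP=2+1+1=4, FN=0+1+1=2 → 12/18 = 0.6667
  stand: TP=5, FP=4+0+1=5, FN=0+0+1=1 → 10/16 = 0.6250
Macro-F1 score = mean = (0.4615 + 0.7692 + 0.6667 + 0.6250) / 4 = 0.631

0.631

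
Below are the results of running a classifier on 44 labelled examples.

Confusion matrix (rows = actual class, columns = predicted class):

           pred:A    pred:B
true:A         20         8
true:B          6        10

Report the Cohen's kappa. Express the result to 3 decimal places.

0.330

Observed agreement pₒ = trace/N = 30/44 = 0.6818
Expected agreement pₑ = Σ (rowᵢ·colᵢ)/N² = (28·26 + 16·18)/44² = 0.5248
κ = (pₒ − pₑ)/(1 − pₑ) = (0.6818 − 0.5248)/(1 − 0.5248) = 0.330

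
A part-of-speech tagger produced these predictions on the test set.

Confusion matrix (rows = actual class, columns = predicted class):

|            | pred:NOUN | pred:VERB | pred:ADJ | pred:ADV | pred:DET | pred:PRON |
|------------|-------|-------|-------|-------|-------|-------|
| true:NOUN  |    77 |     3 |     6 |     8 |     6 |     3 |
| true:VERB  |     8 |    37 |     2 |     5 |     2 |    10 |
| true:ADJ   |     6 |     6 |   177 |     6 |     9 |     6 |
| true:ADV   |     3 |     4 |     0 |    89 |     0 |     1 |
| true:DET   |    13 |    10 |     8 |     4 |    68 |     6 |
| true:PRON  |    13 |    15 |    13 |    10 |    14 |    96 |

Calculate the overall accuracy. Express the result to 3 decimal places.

0.731

Accuracy = trace / total = (77+37+177+89+68+96=544) / 744 = 544/744 = 0.731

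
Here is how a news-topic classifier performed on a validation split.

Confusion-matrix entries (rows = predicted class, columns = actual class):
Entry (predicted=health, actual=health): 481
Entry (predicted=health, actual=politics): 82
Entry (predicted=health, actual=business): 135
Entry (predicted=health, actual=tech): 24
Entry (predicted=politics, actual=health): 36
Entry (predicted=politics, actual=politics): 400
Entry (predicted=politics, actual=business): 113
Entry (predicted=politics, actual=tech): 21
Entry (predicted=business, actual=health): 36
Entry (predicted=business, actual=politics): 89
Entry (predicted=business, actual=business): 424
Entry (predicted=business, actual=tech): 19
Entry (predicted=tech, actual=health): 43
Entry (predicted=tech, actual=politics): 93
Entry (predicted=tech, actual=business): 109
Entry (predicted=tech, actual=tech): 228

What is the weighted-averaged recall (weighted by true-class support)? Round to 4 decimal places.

Per-class recall (TP/(TP+FN)):
  health: TP=481, FN=36+36+43=115 → 481/596 = 0.80705
  politics: TP=400, FN=82+89+93=264 → 400/664 = 0.60241
  business: TP=424, FN=135+113+109=357 → 424/781 = 0.54289
  tech: TP=228, FN=24+21+19=64 → 228/292 = 0.78082
Weighted-recall = Σ (supportᵢ/N)·recallᵢ with N=2333: (596/2333)·0.80705 + (664/2333)·0.60241 + (781/2333)·0.54289 + (292/2333)·0.78082 = 0.6571

0.6571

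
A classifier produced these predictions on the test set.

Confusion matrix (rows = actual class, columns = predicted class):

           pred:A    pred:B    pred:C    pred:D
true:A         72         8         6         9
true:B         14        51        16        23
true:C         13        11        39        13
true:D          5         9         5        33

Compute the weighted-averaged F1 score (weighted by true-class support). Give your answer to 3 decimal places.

0.596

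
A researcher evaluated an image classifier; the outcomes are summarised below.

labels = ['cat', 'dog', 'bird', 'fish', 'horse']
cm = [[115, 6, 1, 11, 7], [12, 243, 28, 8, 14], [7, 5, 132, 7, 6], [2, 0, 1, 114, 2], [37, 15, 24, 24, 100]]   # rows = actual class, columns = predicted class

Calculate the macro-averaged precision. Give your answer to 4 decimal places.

0.7496

Per-class precision (TP/(TP+FP)):
  cat: TP=115, FP=12+7+2+37=58 → 115/173 = 0.66474
  dog: TP=243, FP=6+5+0+15=26 → 243/269 = 0.90335
  bird: TP=132, FP=1+28+1+24=54 → 132/186 = 0.70968
  fish: TP=114, FP=11+8+7+24=50 → 114/164 = 0.69512
  horse: TP=100, FP=7+14+6+2=29 → 100/129 = 0.77519
Macro-precision = mean = (0.66474 + 0.90335 + 0.70968 + 0.69512 + 0.77519) / 5 = 0.7496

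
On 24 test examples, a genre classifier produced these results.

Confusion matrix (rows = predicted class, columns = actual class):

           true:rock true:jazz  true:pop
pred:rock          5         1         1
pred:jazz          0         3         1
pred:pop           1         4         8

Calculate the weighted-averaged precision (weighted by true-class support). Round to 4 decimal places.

Per-class precision (TP/(TP+FP)):
  rock: TP=5, FP=1+1=2 → 5/7 = 0.71429
  jazz: TP=3, FP=0+1=1 → 3/4 = 0.75000
  pop: TP=8, FP=1+4=5 → 8/13 = 0.61538
Weighted-precision = Σ (supportᵢ/N)·precisionᵢ with N=24: (6/24)·0.71429 + (8/24)·0.75000 + (10/24)·0.61538 = 0.6850

0.6850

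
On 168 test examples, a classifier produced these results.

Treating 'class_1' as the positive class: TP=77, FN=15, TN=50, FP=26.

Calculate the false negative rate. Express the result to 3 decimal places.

FNR = FN/(FN+TP) = 15/(15+77) = 0.163

0.163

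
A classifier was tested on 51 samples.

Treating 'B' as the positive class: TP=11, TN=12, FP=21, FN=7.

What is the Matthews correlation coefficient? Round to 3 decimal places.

MCC = (TP·TN − FP·FN) / √((TP+FP)(TP+FN)(TN+FP)(TN+FN))
Numerator = 11·12 − 21·7 = -15
Denominator = √(32·18·33·19) = √361152 = 600.9592
MCC = -15 / 600.9592 = -0.025

-0.025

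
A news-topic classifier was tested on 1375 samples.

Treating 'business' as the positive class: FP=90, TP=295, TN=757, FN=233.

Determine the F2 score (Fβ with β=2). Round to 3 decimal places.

0.591

Fβ = (1+β²)·TP / ((1+β²)·TP + β²·FN + FP), with β²=4
= 5·295 / (5·295 + 4·233 + 90) = 0.591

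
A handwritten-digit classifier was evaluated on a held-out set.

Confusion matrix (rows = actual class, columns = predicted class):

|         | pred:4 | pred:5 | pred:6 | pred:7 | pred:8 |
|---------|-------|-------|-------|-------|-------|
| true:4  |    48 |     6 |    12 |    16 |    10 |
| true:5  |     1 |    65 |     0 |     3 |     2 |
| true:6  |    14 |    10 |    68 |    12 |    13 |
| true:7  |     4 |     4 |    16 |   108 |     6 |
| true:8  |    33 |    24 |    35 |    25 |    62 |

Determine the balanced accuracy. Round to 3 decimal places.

0.629

Balanced accuracy = mean of per-class recall.
  4: recall = 48/92 = 0.5217
  5: recall = 65/71 = 0.9155
  6: recall = 68/117 = 0.5812
  7: recall = 108/138 = 0.7826
  8: recall = 62/179 = 0.3464
Mean = (0.5217 + 0.9155 + 0.5812 + 0.7826 + 0.3464) / 5 = 0.629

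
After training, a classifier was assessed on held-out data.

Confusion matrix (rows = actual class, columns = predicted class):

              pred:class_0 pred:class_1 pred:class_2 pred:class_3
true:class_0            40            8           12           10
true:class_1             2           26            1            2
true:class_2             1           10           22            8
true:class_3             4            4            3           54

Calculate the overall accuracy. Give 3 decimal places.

0.686

Accuracy = trace / total = (40+26+22+54=142) / 207 = 142/207 = 0.686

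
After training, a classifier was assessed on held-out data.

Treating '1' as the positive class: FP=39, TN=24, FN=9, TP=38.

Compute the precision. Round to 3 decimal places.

0.494

Precision = TP/(TP+FP) = 38/(38+39) = 38/77 = 0.494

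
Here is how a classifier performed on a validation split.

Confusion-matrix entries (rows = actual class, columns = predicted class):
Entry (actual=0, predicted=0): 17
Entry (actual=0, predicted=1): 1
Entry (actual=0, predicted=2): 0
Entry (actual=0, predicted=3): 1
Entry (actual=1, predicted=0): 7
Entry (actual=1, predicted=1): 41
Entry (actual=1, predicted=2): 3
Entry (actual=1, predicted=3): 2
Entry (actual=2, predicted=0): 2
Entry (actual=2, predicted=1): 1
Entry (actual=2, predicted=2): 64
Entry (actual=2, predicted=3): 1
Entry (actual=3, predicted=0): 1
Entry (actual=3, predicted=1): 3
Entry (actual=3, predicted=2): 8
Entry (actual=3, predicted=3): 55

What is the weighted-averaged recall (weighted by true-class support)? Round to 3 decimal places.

Per-class recall (TP/(TP+FN)):
  0: TP=17, FN=1+0+1=2 → 17/19 = 0.8947
  1: TP=41, FN=7+3+2=12 → 41/53 = 0.7736
  2: TP=64, FN=2+1+1=4 → 64/68 = 0.9412
  3: TP=55, FN=1+3+8=12 → 55/67 = 0.8209
Weighted-recall = Σ (supportᵢ/N)·recallᵢ with N=207: (19/207)·0.8947 + (53/207)·0.7736 + (68/207)·0.9412 + (67/207)·0.8209 = 0.855

0.855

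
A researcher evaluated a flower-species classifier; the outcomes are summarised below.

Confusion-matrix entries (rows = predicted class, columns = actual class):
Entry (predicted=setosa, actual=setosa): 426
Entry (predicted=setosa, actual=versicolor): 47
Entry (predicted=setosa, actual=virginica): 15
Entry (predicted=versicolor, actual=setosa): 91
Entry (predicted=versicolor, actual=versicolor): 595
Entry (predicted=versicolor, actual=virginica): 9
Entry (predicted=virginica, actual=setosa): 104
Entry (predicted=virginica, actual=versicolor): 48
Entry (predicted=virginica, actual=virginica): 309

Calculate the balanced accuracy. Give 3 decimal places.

Balanced accuracy = mean of per-class recall.
  setosa: recall = 426/621 = 0.6860
  versicolor: recall = 595/690 = 0.8623
  virginica: recall = 309/333 = 0.9279
Mean = (0.6860 + 0.8623 + 0.9279) / 3 = 0.825

0.825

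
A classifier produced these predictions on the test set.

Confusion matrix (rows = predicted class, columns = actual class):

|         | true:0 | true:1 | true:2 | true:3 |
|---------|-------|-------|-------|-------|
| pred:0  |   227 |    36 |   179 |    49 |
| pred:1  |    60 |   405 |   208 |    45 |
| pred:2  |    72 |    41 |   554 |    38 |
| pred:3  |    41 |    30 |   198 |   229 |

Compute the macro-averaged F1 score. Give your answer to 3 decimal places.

0.576

Per-class F1 score (2·TP/(2·TP+FP+FN)):
  0: TP=227, FP=36+179+49=264, FN=60+72+41=173 → 454/891 = 0.5095
  1: TP=405, FP=60+208+45=313, FN=36+41+30=107 → 810/1230 = 0.6585
  2: TP=554, FP=72+41+38=151, FN=179+208+198=585 → 1108/1844 = 0.6009
  3: TP=229, FP=41+30+198=269, FN=49+45+38=132 → 458/859 = 0.5332
Macro-F1 score = mean = (0.5095 + 0.6585 + 0.6009 + 0.5332) / 4 = 0.576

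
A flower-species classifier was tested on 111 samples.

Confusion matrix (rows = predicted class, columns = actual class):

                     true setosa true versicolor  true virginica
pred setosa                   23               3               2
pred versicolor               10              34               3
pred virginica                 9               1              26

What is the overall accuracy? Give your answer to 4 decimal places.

0.7477

Accuracy = trace / total = (23+34+26=83) / 111 = 83/111 = 0.7477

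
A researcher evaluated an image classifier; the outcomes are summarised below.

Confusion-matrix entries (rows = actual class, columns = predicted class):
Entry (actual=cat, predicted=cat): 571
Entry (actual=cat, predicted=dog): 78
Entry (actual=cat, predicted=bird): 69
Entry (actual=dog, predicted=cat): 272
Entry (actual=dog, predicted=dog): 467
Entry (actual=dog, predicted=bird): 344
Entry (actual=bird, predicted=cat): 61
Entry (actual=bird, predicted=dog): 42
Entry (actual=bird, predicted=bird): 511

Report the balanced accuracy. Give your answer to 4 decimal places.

0.6862

Balanced accuracy = mean of per-class recall.
  cat: recall = 571/718 = 0.79526
  dog: recall = 467/1083 = 0.43121
  bird: recall = 511/614 = 0.83225
Mean = (0.79526 + 0.43121 + 0.83225) / 3 = 0.6862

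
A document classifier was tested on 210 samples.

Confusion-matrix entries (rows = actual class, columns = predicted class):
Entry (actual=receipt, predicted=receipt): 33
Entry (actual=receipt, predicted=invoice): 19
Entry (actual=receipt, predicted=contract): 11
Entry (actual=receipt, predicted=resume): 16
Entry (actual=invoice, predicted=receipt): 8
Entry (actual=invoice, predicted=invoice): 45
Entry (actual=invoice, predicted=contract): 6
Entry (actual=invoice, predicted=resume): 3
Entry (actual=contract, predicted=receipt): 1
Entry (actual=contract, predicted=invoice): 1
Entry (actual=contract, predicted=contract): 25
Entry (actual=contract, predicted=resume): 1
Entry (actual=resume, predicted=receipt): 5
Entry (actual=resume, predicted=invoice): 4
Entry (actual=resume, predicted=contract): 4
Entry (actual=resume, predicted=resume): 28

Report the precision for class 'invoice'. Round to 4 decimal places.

Take TP from the diagonal, FP from the rest of the 'invoice' prediction marginal, FN from the rest of the 'invoice' actual marginal.
precision = TP/(TP+FP).
invoice: TP=45, FP=19+1+4=24 → 45/69 = 0.65217

0.6522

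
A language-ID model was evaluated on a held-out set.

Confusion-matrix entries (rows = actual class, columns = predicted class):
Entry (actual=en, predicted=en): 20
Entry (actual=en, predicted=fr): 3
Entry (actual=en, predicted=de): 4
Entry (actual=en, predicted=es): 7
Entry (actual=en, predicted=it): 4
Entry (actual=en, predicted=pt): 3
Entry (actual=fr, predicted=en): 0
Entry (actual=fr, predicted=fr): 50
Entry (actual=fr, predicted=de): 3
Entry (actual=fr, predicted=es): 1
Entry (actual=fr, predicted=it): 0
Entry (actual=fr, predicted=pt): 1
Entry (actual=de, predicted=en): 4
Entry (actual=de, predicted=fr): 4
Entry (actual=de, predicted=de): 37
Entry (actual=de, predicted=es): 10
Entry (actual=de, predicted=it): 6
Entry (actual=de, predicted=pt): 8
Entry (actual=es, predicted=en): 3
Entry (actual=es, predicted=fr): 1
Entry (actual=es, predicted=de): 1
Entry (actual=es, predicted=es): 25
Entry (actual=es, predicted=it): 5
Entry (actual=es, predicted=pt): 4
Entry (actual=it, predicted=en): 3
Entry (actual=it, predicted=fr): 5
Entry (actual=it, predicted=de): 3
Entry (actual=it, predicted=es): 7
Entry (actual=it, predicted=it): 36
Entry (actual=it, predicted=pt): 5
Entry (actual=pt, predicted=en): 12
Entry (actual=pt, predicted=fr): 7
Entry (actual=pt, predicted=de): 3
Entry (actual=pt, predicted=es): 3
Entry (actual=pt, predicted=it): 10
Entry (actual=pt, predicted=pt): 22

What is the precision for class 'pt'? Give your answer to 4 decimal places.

Treat 'pt' as positive and all other classes as negative.
precision = TP/(TP+FP).
pt: TP=22, FP=3+1+8+4+5=21 → 22/43 = 0.51163

0.5116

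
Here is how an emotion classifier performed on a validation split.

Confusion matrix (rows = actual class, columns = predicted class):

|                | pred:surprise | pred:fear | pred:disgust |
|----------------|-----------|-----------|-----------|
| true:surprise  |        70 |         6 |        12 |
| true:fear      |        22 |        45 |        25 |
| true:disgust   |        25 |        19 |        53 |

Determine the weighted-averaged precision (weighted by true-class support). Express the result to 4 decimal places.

0.6098

Per-class precision (TP/(TP+FP)):
  surprise: TP=70, FP=22+25=47 → 70/117 = 0.59829
  fear: TP=45, FP=6+19=25 → 45/70 = 0.64286
  disgust: TP=53, FP=12+25=37 → 53/90 = 0.58889
Weighted-precision = Σ (supportᵢ/N)·precisionᵢ with N=277: (88/277)·0.59829 + (92/277)·0.64286 + (97/277)·0.58889 = 0.6098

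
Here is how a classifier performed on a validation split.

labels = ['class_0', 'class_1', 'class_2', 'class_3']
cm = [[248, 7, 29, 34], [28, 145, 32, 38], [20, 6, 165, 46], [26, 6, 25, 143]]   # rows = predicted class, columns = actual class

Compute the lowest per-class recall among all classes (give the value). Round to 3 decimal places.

0.548

Per-class recall (TP/(TP+FN)):
  class_0: TP=248, FN=28+20+26=74 → 248/322 = 0.7702
  class_1: TP=145, FN=7+6+6=19 → 145/164 = 0.8841
  class_2: TP=165, FN=29+32+25=86 → 165/251 = 0.6574
  class_3: TP=143, FN=34+38+46=118 → 143/261 = 0.5479
Lowest is class 'class_3' with recall = 0.548.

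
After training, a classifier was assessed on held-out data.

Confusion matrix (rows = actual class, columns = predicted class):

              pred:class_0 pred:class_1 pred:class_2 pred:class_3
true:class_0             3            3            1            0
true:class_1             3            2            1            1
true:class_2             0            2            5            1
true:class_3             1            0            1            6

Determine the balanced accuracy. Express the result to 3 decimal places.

Balanced accuracy = mean of per-class recall.
  class_0: recall = 3/7 = 0.4286
  class_1: recall = 2/7 = 0.2857
  class_2: recall = 5/8 = 0.6250
  class_3: recall = 6/8 = 0.7500
Mean = (0.4286 + 0.2857 + 0.6250 + 0.7500) / 4 = 0.522

0.522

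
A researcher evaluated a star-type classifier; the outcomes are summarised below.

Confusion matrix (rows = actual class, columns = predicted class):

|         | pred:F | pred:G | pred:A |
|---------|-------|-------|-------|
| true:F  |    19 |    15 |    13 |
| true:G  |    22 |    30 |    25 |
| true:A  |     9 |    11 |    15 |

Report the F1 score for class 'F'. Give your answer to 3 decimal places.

0.392

Treat 'F' as positive and all other classes as negative.
F1 score = 2·TP/(2·TP+FP+FN).
F: TP=19, FP=22+9=31, FN=15+13=28 → 38/97 = 0.3918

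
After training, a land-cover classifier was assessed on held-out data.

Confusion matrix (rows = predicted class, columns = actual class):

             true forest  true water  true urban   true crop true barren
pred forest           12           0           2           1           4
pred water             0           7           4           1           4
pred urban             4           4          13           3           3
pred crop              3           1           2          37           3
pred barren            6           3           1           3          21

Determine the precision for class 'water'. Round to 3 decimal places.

0.438

Treat 'water' as positive and all other classes as negative.
precision = TP/(TP+FP).
water: TP=7, FP=0+4+1+4=9 → 7/16 = 0.4375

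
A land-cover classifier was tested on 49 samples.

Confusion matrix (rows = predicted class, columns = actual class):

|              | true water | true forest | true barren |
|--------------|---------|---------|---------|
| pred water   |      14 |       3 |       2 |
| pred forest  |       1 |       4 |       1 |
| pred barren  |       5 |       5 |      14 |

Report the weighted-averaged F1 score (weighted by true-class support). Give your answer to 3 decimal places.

Per-class F1 score (2·TP/(2·TP+FP+FN)):
  water: TP=14, FP=3+2=5, FN=1+5=6 → 28/39 = 0.7179
  forest: TP=4, FP=1+1=2, FN=3+5=8 → 8/18 = 0.4444
  barren: TP=14, FP=5+5=10, FN=2+1=3 → 28/41 = 0.6829
Weighted-F1 score = Σ (supportᵢ/N)·F1 scoreᵢ with N=49: (20/49)·0.7179 + (12/49)·0.4444 + (17/49)·0.6829 = 0.639

0.639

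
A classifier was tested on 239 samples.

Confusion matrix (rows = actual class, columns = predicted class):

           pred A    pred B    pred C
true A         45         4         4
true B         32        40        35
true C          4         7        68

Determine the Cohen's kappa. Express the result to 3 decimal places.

0.472

Observed agreement pₒ = trace/N = 153/239 = 0.6402
Expected agreement pₑ = Σ (rowᵢ·colᵢ)/N² = (53·81 + 107·51 + 79·107)/239² = 0.3187
κ = (pₒ − pₑ)/(1 − pₑ) = (0.6402 − 0.3187)/(1 − 0.3187) = 0.472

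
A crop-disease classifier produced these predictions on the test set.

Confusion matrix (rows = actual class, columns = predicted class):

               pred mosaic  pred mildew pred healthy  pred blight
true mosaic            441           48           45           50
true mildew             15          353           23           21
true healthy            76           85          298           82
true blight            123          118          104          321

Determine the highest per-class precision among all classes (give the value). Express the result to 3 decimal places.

0.677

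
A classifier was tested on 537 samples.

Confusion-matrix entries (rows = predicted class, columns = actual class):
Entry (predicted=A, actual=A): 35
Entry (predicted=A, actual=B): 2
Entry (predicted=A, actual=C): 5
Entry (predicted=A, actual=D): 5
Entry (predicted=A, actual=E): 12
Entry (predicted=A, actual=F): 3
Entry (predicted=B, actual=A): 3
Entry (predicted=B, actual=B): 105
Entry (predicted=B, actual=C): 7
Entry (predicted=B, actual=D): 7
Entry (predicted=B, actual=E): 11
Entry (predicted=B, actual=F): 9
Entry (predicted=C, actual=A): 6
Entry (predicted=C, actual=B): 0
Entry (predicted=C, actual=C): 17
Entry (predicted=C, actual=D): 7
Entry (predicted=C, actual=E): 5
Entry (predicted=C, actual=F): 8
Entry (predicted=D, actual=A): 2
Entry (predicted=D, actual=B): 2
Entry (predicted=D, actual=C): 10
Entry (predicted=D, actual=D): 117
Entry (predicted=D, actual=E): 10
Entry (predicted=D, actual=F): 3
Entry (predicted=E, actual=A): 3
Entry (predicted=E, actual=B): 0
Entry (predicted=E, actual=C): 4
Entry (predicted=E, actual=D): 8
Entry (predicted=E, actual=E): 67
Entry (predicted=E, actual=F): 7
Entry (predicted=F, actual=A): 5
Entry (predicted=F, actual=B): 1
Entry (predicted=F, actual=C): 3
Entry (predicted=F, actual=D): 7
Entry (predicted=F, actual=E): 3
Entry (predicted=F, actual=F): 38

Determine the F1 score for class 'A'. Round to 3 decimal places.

0.603

Take TP from the diagonal, FP from the rest of the 'A' prediction marginal, FN from the rest of the 'A' actual marginal.
F1 score = 2·TP/(2·TP+FP+FN).
A: TP=35, FP=2+5+5+12+3=27, FN=3+6+2+3+5=19 → 70/116 = 0.6034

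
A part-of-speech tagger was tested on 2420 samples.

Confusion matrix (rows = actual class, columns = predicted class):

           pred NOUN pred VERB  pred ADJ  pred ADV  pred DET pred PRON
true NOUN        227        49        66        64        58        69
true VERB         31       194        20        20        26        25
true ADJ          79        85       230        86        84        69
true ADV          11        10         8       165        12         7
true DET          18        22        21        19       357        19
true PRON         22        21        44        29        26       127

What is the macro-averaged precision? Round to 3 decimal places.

Per-class precision (TP/(TP+FP)):
  NOUN: TP=227, FP=31+79+11+18+22=161 → 227/388 = 0.5851
  VERB: TP=194, FP=49+85+10+22+21=187 → 194/381 = 0.5092
  ADJ: TP=230, FP=66+20+8+21+44=159 → 230/389 = 0.5913
  ADV: TP=165, FP=64+20+86+19+29=218 → 165/383 = 0.4308
  DET: TP=357, FP=58+26+84+12+26=206 → 357/563 = 0.6341
  PRON: TP=127, FP=69+25+69+7+19=189 → 127/316 = 0.4019
Macro-precision = mean = (0.5851 + 0.5092 + 0.5913 + 0.4308 + 0.6341 + 0.4019) / 6 = 0.525

0.525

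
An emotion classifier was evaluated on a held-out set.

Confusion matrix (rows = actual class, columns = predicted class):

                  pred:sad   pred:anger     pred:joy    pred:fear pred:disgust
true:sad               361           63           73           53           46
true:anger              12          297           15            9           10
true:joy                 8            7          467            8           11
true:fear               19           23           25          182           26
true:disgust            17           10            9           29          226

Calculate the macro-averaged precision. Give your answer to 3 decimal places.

0.751

Per-class precision (TP/(TP+FP)):
  sad: TP=361, FP=12+8+19+17=56 → 361/417 = 0.8657
  anger: TP=297, FP=63+7+23+10=103 → 297/400 = 0.7425
  joy: TP=467, FP=73+15+25+9=122 → 467/589 = 0.7929
  fear: TP=182, FP=53+9+8+29=99 → 182/281 = 0.6477
  disgust: TP=226, FP=46+10+11+26=93 → 226/319 = 0.7085
Macro-precision = mean = (0.8657 + 0.7425 + 0.7929 + 0.6477 + 0.7085) / 5 = 0.751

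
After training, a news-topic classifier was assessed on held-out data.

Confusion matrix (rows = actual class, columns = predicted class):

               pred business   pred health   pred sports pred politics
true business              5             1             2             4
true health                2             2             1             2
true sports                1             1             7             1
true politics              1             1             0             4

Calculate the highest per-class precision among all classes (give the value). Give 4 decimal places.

Per-class precision (TP/(TP+FP)):
  business: TP=5, FP=2+1+1=4 → 5/9 = 0.55556
  health: TP=2, FP=1+1+1=3 → 2/5 = 0.40000
  sports: TP=7, FP=2+1+0=3 → 7/10 = 0.70000
  politics: TP=4, FP=4+2+1=7 → 4/11 = 0.36364
Highest is class 'sports' with precision = 0.7000.

0.7000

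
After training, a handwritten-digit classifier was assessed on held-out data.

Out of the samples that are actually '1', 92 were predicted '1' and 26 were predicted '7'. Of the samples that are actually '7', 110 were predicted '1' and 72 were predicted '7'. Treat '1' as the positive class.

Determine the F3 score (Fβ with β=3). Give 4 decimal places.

0.7278

Fβ = (1+β²)·TP / ((1+β²)·TP + β²·FN + FP), with β²=9
= 10·92 / (10·92 + 9·26 + 110) = 0.7278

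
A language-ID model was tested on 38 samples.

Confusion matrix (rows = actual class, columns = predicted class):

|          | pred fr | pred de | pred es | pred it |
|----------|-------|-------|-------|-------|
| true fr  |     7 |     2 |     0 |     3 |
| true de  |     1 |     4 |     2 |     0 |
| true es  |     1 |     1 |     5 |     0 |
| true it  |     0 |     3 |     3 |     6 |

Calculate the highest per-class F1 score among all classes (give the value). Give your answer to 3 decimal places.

0.667

Per-class F1 score (2·TP/(2·TP+FP+FN)):
  fr: TP=7, FP=1+1+0=2, FN=2+0+3=5 → 14/21 = 0.6667
  de: TP=4, FP=2+1+3=6, FN=1+2+0=3 → 8/17 = 0.4706
  es: TP=5, FP=0+2+3=5, FN=1+1+0=2 → 10/17 = 0.5882
  it: TP=6, FP=3+0+0=3, FN=0+3+3=6 → 12/21 = 0.5714
Highest is class 'fr' with F1 score = 0.667.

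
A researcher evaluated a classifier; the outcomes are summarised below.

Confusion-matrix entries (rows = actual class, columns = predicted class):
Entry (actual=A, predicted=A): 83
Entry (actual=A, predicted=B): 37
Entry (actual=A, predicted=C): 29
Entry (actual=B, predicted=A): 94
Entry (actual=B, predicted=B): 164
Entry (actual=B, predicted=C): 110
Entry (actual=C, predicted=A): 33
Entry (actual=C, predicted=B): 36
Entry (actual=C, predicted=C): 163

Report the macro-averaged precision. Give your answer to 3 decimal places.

Per-class precision (TP/(TP+FP)):
  A: TP=83, FP=94+33=127 → 83/210 = 0.3952
  B: TP=164, FP=37+36=73 → 164/237 = 0.6920
  C: TP=163, FP=29+110=139 → 163/302 = 0.5397
Macro-precision = mean = (0.3952 + 0.6920 + 0.5397) / 3 = 0.542

0.542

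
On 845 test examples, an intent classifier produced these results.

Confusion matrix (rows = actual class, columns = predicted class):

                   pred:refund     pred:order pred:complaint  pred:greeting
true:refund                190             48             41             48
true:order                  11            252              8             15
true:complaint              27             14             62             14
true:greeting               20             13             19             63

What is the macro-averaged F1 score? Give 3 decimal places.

0.620

Per-class F1 score (2·TP/(2·TP+FP+FN)):
  refund: TP=190, FP=11+27+20=58, FN=48+41+48=137 → 380/575 = 0.6609
  order: TP=252, FP=48+14+13=75, FN=11+8+15=34 → 504/613 = 0.8222
  complaint: TP=62, FP=41+8+19=68, FN=27+14+14=55 → 124/247 = 0.5020
  greeting: TP=63, FP=48+15+14=77, FN=20+13+19=52 → 126/255 = 0.4941
Macro-F1 score = mean = (0.6609 + 0.8222 + 0.5020 + 0.4941) / 4 = 0.620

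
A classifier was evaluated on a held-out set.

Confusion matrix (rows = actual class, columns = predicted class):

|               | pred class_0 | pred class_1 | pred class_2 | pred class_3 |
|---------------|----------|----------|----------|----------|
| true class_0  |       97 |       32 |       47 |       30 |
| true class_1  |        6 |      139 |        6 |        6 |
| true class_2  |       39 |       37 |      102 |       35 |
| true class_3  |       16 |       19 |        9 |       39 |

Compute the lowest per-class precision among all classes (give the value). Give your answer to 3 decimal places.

0.355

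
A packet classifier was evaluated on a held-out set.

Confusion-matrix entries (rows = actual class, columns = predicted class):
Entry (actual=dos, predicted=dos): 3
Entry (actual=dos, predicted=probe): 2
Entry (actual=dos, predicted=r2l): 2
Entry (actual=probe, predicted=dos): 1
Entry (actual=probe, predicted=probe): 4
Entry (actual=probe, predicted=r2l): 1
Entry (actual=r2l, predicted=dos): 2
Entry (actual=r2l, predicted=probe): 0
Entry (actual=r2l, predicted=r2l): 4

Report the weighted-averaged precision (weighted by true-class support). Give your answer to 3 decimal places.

0.575

Per-class precision (TP/(TP+FP)):
  dos: TP=3, FP=1+2=3 → 3/6 = 0.5000
  probe: TP=4, FP=2+0=2 → 4/6 = 0.6667
  r2l: TP=4, FP=2+1=3 → 4/7 = 0.5714
Weighted-precision = Σ (supportᵢ/N)·precisionᵢ with N=19: (7/19)·0.5000 + (6/19)·0.6667 + (6/19)·0.5714 = 0.575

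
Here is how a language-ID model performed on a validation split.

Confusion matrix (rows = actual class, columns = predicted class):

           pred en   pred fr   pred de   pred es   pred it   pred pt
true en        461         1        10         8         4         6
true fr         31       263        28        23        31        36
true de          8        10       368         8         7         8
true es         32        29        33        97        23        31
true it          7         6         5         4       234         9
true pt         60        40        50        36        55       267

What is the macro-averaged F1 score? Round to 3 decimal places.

0.698

Per-class F1 score (2·TP/(2·TP+FP+FN)):
  en: TP=461, FP=31+8+32+7+60=138, FN=1+10+8+4+6=29 → 922/1089 = 0.8466
  fr: TP=263, FP=1+10+29+6+40=86, FN=31+28+23+31+36=149 → 526/761 = 0.6912
  de: TP=368, FP=10+28+33+5+50=126, FN=8+10+8+7+8=41 → 736/903 = 0.8151
  es: TP=97, FP=8+23+8+4+36=79, FN=32+29+33+23+31=148 → 194/421 = 0.4608
  it: TP=234, FP=4+31+7+23+55=120, FN=7+6+5+4+9=31 → 468/619 = 0.7561
  pt: TP=267, FP=6+36+8+31+9=90, FN=60+40+50+36+55=241 → 534/865 = 0.6173
Macro-F1 score = mean = (0.8466 + 0.6912 + 0.8151 + 0.4608 + 0.7561 + 0.6173) / 6 = 0.698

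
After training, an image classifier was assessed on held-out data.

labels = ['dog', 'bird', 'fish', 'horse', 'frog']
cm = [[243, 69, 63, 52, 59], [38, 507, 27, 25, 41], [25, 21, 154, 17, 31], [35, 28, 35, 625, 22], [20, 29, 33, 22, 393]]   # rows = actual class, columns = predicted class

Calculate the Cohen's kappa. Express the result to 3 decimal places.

0.661

Observed agreement pₒ = trace/N = 1922/2614 = 0.7353
Expected agreement pₑ = Σ (rowᵢ·colᵢ)/N² = (486·361 + 638·654 + 248·312 + 745·741 + 497·546)/2614² = 0.2186
κ = (pₒ − pₑ)/(1 − pₑ) = (0.7353 − 0.2186)/(1 − 0.2186) = 0.661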